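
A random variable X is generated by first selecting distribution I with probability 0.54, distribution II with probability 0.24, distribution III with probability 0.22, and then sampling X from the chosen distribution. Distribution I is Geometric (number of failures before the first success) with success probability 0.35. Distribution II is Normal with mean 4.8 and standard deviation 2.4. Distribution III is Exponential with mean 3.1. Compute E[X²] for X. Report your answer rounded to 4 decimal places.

15.8682

For each component E[X²] = Var + (mean)², giving I: 8.7551; II: 28.8; III: 19.22.
Overall E[X²] = 0.54·8.7551 + 0.24·28.8 + 0.22·19.22 = 15.8682.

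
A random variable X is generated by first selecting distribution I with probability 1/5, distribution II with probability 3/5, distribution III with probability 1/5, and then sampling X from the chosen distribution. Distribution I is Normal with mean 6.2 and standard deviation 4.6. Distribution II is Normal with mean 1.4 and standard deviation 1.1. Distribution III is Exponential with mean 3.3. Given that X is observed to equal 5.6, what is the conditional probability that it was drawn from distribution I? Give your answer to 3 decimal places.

Likelihoods f(5.6 | ·): I: 0.085992; II: 0.000247647; III: 0.0555267.
Posterior ∝ prior × likelihood. Numerator for I: 0.2·0.085992 = 0.0171984.
Normalizing constant: 0.2·0.085992 + 0.6·0.000247647 + 0.2·0.0555267 = 0.0284523.
P(I | observation) = 0.0171984 / 0.0284523 = 0.604464.

0.604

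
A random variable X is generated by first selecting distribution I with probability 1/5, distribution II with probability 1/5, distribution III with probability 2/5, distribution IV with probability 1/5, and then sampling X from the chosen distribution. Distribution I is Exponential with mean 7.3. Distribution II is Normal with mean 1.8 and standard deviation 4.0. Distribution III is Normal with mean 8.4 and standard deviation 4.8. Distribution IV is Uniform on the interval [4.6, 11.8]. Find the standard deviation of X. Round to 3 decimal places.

Per component, I: μ=7.3, E[X²]=106.58; II: μ=1.8, E[X²]=19.24; III: μ=8.4, E[X²]=93.6; IV: μ=8.2, E[X²]=71.56.
E[X] = 0.2·7.3 + 0.2·1.8 + 0.4·8.4 + 0.2·8.2 = 6.82.
E[X²] = 0.2·106.58 + 0.2·19.24 + 0.4·93.6 + 0.2·71.56 = 76.916.
Var(X) = E[X²] − (E[X])² = 76.916 − 46.5124 = 30.4036.
SD(X) = √30.4036 = 5.51395.

5.514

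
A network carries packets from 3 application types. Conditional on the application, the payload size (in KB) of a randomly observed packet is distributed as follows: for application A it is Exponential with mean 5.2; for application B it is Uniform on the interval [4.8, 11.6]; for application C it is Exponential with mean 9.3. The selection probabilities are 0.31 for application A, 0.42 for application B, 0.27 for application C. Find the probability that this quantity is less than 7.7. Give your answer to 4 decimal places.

Conditional on each application, P(X < 7.7): A: 0.772537; B: 0.426471; C: 0.563059.
By total probability, P(X < 7.7) = 0.31·0.772537 + 0.42·0.426471 + 0.27·0.563059 = 0.57063.

0.5706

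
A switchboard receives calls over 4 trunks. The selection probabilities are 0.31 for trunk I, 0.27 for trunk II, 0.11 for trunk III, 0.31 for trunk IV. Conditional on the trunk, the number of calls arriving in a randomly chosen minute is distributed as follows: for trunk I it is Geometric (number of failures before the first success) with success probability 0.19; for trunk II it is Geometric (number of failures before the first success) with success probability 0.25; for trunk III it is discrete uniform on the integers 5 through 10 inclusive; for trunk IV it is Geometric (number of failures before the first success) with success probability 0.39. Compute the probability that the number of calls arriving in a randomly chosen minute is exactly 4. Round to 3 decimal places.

0.063

Conditional on each trunk, P(X = 4): I: 0.0817888; II: 0.0791016; III: 0; IV: 0.0539988.
By total probability, P(X = 4) = 0.31·0.0817888 + 0.27·0.0791016 + 0.11·0 + 0.31·0.0539988 = 0.0634516.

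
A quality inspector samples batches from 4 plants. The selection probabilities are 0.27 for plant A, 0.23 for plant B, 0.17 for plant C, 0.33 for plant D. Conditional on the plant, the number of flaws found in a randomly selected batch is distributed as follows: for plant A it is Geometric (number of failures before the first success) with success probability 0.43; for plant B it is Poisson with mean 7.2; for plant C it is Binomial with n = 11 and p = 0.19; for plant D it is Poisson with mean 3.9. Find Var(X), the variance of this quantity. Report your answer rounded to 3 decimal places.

Per component, A: μ=1.32558, E[X²]=4.83991; B: μ=7.2, E[X²]=59.04; C: μ=2.09, E[X²]=6.061; D: μ=3.9, E[X²]=19.11.
E[X] = 0.27·1.32558 + 0.23·7.2 + 0.17·2.09 + 0.33·3.9 = 3.65621.
E[X²] = 0.27·4.83991 + 0.23·59.04 + 0.17·6.061 + 0.33·19.11 = 22.2226.
Var(X) = E[X²] − (E[X])² = 22.2226 − 13.3678 = 8.8548.

8.855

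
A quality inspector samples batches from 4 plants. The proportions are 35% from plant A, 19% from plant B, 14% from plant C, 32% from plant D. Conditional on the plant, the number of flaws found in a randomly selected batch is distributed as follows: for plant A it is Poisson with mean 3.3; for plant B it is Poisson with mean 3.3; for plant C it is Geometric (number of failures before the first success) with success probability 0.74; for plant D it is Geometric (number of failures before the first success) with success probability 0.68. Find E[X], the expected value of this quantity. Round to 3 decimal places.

Component means — A: 3.3; B: 3.3; C: 0.351351; D: 0.470588.
E[X] = 0.35·3.3 + 0.19·3.3 + 0.14·0.351351 + 0.32·0.470588 = 1.98178.

1.982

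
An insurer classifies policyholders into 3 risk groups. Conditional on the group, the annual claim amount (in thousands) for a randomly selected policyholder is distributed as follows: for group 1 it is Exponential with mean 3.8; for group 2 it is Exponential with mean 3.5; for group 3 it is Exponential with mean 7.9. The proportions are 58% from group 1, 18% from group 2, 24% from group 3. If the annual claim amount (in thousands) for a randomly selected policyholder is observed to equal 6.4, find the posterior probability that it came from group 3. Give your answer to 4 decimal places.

0.2697

Likelihoods f(6.4 | ·): 1: 0.0488397; 2: 0.045898; 3: 0.056304.
Posterior ∝ prior × likelihood. Numerator for 3: 0.24·0.056304 = 0.013513.
Normalizing constant: 0.58·0.0488397 + 0.18·0.045898 + 0.24·0.056304 = 0.0501016.
P(3 | observation) = 0.013513 / 0.0501016 = 0.269711.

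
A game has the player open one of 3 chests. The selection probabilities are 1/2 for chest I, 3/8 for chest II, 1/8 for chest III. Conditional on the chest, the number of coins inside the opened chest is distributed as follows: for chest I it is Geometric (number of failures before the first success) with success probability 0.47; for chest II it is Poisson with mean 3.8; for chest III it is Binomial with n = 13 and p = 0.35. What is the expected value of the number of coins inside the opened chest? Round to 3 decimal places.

2.558

Component means — I: 1.12766; II: 3.8; III: 4.55.
E[X] = 0.5·1.12766 + 0.375·3.8 + 0.125·4.55 = 2.55758.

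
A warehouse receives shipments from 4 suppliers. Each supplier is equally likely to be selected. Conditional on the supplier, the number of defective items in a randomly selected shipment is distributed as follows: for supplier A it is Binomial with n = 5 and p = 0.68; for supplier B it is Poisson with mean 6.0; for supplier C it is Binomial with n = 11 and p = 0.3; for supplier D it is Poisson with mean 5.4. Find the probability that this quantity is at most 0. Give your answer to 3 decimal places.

Conditional on each supplier, P(X ≤ 0): A: 0.00335544; B: 0.00247875; C: 0.0197733; D: 0.00451658.
By total probability, P(X ≤ 0) = 0.25·0.00335544 + 0.25·0.00247875 + 0.25·0.0197733 + 0.25·0.00451658 = 0.00753101.

0.008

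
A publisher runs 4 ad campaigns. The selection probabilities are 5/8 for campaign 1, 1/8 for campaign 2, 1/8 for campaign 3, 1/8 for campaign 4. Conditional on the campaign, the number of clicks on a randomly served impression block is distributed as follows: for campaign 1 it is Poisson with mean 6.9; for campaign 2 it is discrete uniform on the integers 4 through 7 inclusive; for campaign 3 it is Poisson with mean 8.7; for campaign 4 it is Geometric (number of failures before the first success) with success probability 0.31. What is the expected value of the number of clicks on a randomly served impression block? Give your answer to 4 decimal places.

Component means — 1: 6.9; 2: 5.5; 3: 8.7; 4: 2.22581.
E[X] = 0.625·6.9 + 0.125·5.5 + 0.125·8.7 + 0.125·2.22581 = 6.36573.

6.3657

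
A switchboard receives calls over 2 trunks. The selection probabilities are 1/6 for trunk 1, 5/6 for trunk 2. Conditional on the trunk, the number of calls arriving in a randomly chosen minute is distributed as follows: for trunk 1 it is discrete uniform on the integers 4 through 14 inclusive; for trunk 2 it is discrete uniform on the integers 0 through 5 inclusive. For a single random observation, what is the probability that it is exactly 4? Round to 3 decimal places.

0.154

Conditional on each trunk, P(X = 4): 1: 0.0909091; 2: 0.166667.
By total probability, P(X = 4) = 0.166667·0.0909091 + 0.833333·0.166667 = 0.15404.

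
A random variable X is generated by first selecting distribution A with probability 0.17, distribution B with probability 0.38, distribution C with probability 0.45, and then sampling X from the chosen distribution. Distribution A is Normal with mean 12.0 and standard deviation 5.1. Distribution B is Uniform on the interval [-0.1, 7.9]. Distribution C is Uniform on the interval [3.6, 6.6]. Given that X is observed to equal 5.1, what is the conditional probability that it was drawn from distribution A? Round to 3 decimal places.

Likelihoods f(5.1 | ·): A: 0.031323; B: 0.125; C: 0.333333.
Posterior ∝ prior × likelihood. Numerator for A: 0.17·0.031323 = 0.0053249.
Normalizing constant: 0.17·0.031323 + 0.38·0.125 + 0.45·0.333333 = 0.202825.
P(A | observation) = 0.0053249 / 0.202825 = 0.0262537.

0.026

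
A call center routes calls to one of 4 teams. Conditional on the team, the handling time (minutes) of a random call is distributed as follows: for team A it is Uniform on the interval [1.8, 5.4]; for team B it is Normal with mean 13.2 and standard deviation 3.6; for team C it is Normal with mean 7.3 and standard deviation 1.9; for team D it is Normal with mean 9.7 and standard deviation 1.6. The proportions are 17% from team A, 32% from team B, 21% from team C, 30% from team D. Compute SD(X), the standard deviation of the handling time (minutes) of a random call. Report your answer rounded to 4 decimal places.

Per component, A: μ=3.6, E[X²]=14.04; B: μ=13.2, E[X²]=187.2; C: μ=7.3, E[X²]=56.9; D: μ=9.7, E[X²]=96.65.
E[X] = 0.17·3.6 + 0.32·13.2 + 0.21·7.3 + 0.3·9.7 = 9.279.
E[X²] = 0.17·14.04 + 0.32·187.2 + 0.21·56.9 + 0.3·96.65 = 103.235.
Var(X) = E[X²] − (E[X])² = 103.235 − 86.0998 = 17.135.
SD(X) = √17.135 = 4.13944.

4.1394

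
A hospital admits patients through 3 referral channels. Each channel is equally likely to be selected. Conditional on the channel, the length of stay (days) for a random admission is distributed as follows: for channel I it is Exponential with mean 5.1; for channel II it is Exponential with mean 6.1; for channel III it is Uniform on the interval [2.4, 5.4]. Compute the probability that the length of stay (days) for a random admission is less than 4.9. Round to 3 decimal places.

0.668

Conditional on each channel, P(X < 4.9): I: 0.617407; II: 0.552142; III: 0.833333.
By total probability, P(X < 4.9) = 0.333333·0.617407 + 0.333333·0.552142 + 0.333333·0.833333 = 0.667627.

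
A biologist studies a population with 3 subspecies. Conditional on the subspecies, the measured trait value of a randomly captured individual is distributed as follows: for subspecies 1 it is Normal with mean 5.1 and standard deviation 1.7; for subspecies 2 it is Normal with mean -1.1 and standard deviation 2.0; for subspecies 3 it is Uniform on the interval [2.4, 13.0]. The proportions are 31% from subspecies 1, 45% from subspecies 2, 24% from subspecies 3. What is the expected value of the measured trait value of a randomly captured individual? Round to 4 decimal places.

Component means — 1: 5.1; 2: -1.1; 3: 7.7.
E[X] = 0.31·5.1 + 0.45·-1.1 + 0.24·7.7 = 2.934.

2.9340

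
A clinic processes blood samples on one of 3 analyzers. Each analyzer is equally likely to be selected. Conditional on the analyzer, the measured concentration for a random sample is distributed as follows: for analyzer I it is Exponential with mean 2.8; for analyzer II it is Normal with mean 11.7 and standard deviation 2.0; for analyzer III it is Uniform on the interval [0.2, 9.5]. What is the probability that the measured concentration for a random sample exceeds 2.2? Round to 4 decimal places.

0.7469

Conditional on each analyzer, P(X > 2.2): I: 0.455794; II: 0.999999; III: 0.784946.
By total probability, P(X > 2.2) = 0.333333·0.455794 + 0.333333·0.999999 + 0.333333·0.784946 = 0.746913.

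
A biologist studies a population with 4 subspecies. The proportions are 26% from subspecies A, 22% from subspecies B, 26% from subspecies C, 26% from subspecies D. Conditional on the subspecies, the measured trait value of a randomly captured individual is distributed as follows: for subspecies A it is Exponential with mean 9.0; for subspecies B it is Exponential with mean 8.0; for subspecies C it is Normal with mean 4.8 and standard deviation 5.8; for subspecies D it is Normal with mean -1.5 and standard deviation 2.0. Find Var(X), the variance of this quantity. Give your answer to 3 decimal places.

62.060

Per component, A: μ=9, E[X²]=162; B: μ=8, E[X²]=128; C: μ=4.8, E[X²]=56.68; D: μ=-1.5, E[X²]=6.25.
E[X] = 0.26·9 + 0.22·8 + 0.26·4.8 + 0.26·-1.5 = 4.958.
E[X²] = 0.26·162 + 0.22·128 + 0.26·56.68 + 0.26·6.25 = 86.6418.
Var(X) = E[X²] − (E[X])² = 86.6418 − 24.5818 = 62.06.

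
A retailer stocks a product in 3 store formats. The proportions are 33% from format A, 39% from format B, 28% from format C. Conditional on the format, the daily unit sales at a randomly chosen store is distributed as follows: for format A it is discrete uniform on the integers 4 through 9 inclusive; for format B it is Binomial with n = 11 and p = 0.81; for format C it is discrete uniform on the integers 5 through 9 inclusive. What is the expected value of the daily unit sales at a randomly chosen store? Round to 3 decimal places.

7.580

Component means — A: 6.5; B: 8.91; C: 7.
E[X] = 0.33·6.5 + 0.39·8.91 + 0.28·7 = 7.5799.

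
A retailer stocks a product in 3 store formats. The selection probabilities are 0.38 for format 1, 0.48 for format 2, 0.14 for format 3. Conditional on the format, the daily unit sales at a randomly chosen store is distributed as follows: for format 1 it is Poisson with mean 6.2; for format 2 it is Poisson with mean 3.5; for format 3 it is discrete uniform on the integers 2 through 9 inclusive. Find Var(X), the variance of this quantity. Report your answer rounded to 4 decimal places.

6.3956

Per component, 1: μ=6.2, E[X²]=44.64; 2: μ=3.5, E[X²]=15.75; 3: μ=5.5, E[X²]=35.5.
E[X] = 0.38·6.2 + 0.48·3.5 + 0.14·5.5 = 4.806.
E[X²] = 0.38·44.64 + 0.48·15.75 + 0.14·35.5 = 29.4932.
Var(X) = E[X²] − (E[X])² = 29.4932 − 23.0976 = 6.39556.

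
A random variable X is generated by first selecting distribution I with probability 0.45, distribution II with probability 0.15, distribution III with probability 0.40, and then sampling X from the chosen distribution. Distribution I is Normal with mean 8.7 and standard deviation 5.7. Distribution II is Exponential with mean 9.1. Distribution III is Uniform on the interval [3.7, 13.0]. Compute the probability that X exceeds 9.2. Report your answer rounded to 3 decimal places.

0.427

Conditional on each component, P(X > 9.2): I: 0.46505; II: 0.363859; III: 0.408602.
By total probability, P(X > 9.2) = 0.45·0.46505 + 0.15·0.363859 + 0.4·0.408602 = 0.427292.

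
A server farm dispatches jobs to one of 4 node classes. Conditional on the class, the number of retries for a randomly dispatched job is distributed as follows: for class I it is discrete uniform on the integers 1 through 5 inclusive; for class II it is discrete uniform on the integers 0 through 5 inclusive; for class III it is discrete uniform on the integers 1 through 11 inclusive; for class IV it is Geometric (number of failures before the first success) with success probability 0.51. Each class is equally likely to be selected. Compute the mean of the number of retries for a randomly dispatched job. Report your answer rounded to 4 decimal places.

Component means — I: 3; II: 2.5; III: 6; IV: 0.960784.
E[X] = 0.25·3 + 0.25·2.5 + 0.25·6 + 0.25·0.960784 = 3.1152.

3.1152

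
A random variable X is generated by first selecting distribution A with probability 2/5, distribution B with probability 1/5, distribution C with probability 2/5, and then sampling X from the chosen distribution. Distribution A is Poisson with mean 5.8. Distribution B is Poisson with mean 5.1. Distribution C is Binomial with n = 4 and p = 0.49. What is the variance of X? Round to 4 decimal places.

6.9271

Per component, A: μ=5.8, E[X²]=39.44; B: μ=5.1, E[X²]=31.11; C: μ=1.96, E[X²]=4.8412.
E[X] = 0.4·5.8 + 0.2·5.1 + 0.4·1.96 = 4.124.
E[X²] = 0.4·39.44 + 0.2·31.11 + 0.4·4.8412 = 23.9345.
Var(X) = E[X²] − (E[X])² = 23.9345 − 17.0074 = 6.9271.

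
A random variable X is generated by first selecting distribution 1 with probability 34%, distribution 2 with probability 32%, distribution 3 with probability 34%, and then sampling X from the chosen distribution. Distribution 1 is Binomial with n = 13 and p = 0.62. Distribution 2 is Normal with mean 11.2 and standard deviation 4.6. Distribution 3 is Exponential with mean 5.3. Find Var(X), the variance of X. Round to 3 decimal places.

Per component, 1: μ=8.06, E[X²]=68.0264; 2: μ=11.2, E[X²]=146.6; 3: μ=5.3, E[X²]=56.18.
E[X] = 0.34·8.06 + 0.32·11.2 + 0.34·5.3 = 8.1264.
E[X²] = 0.34·68.0264 + 0.32·146.6 + 0.34·56.18 = 89.1422.
Var(X) = E[X²] − (E[X])² = 89.1422 − 66.0384 = 23.1038.

23.104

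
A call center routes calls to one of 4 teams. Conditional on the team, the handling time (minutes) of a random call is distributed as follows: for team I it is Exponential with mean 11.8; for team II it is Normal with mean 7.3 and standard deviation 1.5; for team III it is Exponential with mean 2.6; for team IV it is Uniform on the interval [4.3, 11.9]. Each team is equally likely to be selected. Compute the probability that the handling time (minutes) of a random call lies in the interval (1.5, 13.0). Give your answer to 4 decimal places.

0.7758

Conditional on each team, P(1.5 < X < 13.0): I: 0.548322; II: 0.999872; III: 0.554886; IV: 1.
By total probability, P(1.5 < X < 13.0) = 0.25·0.548322 + 0.25·0.999872 + 0.25·0.554886 + 0.25·1 = 0.77577.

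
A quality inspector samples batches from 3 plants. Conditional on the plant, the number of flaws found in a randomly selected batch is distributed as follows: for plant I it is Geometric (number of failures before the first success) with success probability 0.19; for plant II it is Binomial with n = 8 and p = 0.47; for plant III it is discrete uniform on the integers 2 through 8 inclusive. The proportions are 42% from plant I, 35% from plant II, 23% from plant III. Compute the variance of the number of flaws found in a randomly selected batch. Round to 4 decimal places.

Per component, I: μ=4.26316, E[X²]=40.6122; II: μ=3.76, E[X²]=16.1304; III: μ=5, E[X²]=29.
E[X] = 0.42·4.26316 + 0.35·3.76 + 0.23·5 = 4.25653.
E[X²] = 0.42·40.6122 + 0.35·16.1304 + 0.23·29 = 29.3728.
Var(X) = E[X²] − (E[X])² = 29.3728 − 18.118 = 11.2547.

11.2547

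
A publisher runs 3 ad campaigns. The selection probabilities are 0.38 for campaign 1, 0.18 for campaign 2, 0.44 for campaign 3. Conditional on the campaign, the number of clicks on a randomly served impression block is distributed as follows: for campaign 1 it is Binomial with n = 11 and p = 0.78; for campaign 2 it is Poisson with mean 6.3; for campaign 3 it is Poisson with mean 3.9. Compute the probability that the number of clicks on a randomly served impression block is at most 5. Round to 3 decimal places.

0.431

Conditional on each campaign, P(X ≤ 5): 1: 0.0186427; 2: 0.398772; 3: 0.800558.
By total probability, P(X ≤ 5) = 0.38·0.0186427 + 0.18·0.398772 + 0.44·0.800558 = 0.431109.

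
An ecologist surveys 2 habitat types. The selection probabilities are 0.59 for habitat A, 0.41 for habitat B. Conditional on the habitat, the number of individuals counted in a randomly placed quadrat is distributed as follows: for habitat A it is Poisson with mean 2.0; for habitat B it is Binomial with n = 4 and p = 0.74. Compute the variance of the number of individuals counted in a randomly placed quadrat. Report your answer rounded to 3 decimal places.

Per component, A: μ=2, E[X²]=6; B: μ=2.96, E[X²]=9.5312.
E[X] = 0.59·2 + 0.41·2.96 = 2.3936.
E[X²] = 0.59·6 + 0.41·9.5312 = 7.44779.
Var(X) = E[X²] − (E[X])² = 7.44779 − 5.72932 = 1.71847.

1.718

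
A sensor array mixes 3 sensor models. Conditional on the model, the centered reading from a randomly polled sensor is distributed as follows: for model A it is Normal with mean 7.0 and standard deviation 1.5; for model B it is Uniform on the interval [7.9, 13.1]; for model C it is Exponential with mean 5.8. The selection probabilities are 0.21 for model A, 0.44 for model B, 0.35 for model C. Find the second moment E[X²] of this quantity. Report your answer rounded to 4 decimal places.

For each component E[X²] = Var + (mean)², giving A: 51.25; B: 112.503; C: 67.28.
Overall E[X²] = 0.21·51.25 + 0.44·112.503 + 0.35·67.28 = 83.812.

83.8120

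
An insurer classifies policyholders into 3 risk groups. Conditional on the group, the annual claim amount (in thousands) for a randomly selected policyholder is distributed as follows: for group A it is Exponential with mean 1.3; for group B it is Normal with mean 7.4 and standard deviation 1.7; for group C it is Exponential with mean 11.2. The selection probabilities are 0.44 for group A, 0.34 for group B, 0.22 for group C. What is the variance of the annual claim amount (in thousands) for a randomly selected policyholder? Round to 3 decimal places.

Per component, A: μ=1.3, E[X²]=3.38; B: μ=7.4, E[X²]=57.65; C: μ=11.2, E[X²]=250.88.
E[X] = 0.44·1.3 + 0.34·7.4 + 0.22·11.2 = 5.552.
E[X²] = 0.44·3.38 + 0.34·57.65 + 0.22·250.88 = 76.2818.
Var(X) = E[X²] − (E[X])² = 76.2818 − 30.8247 = 45.4571.

45.457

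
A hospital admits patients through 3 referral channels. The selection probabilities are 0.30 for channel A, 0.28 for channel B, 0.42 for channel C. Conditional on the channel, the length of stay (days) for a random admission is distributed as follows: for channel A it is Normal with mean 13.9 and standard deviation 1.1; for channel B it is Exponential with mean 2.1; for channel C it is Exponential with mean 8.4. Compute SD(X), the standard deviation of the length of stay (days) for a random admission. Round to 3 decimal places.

7.170

Per component, A: μ=13.9, E[X²]=194.42; B: μ=2.1, E[X²]=8.82; C: μ=8.4, E[X²]=141.12.
E[X] = 0.3·13.9 + 0.28·2.1 + 0.42·8.4 = 8.286.
E[X²] = 0.3·194.42 + 0.28·8.82 + 0.42·141.12 = 120.066.
Var(X) = E[X²] − (E[X])² = 120.066 − 68.6578 = 51.4082.
SD(X) = √51.4082 = 7.16995.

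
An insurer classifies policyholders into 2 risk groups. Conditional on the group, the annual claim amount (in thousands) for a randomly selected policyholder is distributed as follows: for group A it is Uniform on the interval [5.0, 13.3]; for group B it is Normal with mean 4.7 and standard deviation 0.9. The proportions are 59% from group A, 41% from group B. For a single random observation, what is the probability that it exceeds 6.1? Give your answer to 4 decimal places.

0.5364

Conditional on each group, P(X > 6.1): A: 0.86747; B: 0.0599069.
By total probability, P(X > 6.1) = 0.59·0.86747 + 0.41·0.0599069 = 0.536369.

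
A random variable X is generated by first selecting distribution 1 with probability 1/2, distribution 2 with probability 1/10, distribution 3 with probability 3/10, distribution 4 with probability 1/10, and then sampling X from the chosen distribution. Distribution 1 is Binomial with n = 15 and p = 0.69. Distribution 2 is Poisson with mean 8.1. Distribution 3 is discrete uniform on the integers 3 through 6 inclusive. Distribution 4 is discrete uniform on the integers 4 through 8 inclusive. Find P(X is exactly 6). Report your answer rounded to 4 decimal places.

Conditional on each component, P(X = 6): 1: 0.0142808; 2: 0.119067; 3: 0.25; 4: 0.2.
By total probability, P(X = 6) = 0.5·0.0142808 + 0.1·0.119067 + 0.3·0.25 + 0.1·0.2 = 0.114047.

0.1140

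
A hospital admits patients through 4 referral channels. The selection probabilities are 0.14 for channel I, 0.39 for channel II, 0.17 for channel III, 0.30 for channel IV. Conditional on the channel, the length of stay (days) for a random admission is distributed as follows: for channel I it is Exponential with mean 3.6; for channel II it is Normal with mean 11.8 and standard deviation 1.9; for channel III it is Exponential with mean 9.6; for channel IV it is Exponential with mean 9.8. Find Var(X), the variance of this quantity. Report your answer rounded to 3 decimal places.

54.635

Per component, I: μ=3.6, E[X²]=25.92; II: μ=11.8, E[X²]=142.85; III: μ=9.6, E[X²]=184.32; IV: μ=9.8, E[X²]=192.08.
E[X] = 0.14·3.6 + 0.39·11.8 + 0.17·9.6 + 0.3·9.8 = 9.678.
E[X²] = 0.14·25.92 + 0.39·142.85 + 0.17·184.32 + 0.3·192.08 = 148.299.
Var(X) = E[X²] − (E[X])² = 148.299 − 93.6637 = 54.635.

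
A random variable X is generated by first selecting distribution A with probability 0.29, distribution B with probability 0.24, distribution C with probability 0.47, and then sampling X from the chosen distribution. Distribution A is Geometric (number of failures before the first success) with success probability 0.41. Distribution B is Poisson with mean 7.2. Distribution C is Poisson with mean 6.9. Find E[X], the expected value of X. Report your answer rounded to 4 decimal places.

Component means — A: 1.43902; B: 7.2; C: 6.9.
E[X] = 0.29·1.43902 + 0.24·7.2 + 0.47·6.9 = 5.38832.

5.3883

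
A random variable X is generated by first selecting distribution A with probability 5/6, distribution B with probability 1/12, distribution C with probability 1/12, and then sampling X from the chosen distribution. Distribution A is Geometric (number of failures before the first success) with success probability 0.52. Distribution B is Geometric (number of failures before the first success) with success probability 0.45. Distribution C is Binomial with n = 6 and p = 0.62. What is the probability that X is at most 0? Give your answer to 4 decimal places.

0.4711

Conditional on each component, P(X ≤ 0): A: 0.52; B: 0.45; C: 0.00301094.
By total probability, P(X ≤ 0) = 0.833333·0.52 + 0.0833333·0.45 + 0.0833333·0.00301094 = 0.471084.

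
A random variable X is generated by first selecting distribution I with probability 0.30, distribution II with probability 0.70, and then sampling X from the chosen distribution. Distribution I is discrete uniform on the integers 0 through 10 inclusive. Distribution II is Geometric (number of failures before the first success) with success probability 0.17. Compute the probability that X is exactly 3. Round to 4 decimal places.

0.0953

Conditional on each component, P(X = 3): I: 0.0909091; II: 0.0972038.
By total probability, P(X = 3) = 0.3·0.0909091 + 0.7·0.0972038 = 0.0953154.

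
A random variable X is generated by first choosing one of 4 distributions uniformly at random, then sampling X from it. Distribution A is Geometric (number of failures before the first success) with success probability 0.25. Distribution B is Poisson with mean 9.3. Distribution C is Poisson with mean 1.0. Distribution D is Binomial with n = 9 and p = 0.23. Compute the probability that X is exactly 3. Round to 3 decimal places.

0.098

Conditional on each component, P(X = 3): A: 0.105469; B: 0.0122563; C: 0.0613132; D: 0.213014.
By total probability, P(X = 3) = 0.25·0.105469 + 0.25·0.0122563 + 0.25·0.0613132 + 0.25·0.213014 = 0.0980129.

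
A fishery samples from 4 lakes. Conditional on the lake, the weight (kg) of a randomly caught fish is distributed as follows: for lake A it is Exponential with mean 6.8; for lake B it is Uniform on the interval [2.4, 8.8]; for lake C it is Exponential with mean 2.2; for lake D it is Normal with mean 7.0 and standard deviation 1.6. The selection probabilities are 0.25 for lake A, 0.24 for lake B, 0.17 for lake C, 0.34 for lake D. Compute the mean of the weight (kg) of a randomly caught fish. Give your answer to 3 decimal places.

Component means — A: 6.8; B: 5.6; C: 2.2; D: 7.
E[X] = 0.25·6.8 + 0.24·5.6 + 0.17·2.2 + 0.34·7 = 5.798.

5.798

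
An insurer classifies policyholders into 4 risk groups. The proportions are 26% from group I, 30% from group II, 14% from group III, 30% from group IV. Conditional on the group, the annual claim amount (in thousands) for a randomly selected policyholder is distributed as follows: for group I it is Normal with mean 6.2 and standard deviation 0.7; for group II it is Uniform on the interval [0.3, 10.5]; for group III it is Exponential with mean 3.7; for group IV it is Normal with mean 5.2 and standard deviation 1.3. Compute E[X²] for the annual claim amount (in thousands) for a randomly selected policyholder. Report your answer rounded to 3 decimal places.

For each component E[X²] = Var + (mean)², giving I: 38.93; II: 37.83; III: 27.38; IV: 28.73.
Overall E[X²] = 0.26·38.93 + 0.3·37.83 + 0.14·27.38 + 0.3·28.73 = 33.923.

33.923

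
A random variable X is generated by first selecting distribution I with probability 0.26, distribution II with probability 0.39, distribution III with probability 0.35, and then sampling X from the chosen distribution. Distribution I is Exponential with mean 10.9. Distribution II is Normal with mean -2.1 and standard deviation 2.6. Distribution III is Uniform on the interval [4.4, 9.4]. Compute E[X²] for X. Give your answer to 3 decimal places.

83.530

For each component E[X²] = Var + (mean)², giving I: 237.62; II: 11.17; III: 49.6933.
Overall E[X²] = 0.26·237.62 + 0.39·11.17 + 0.35·49.6933 = 83.5302.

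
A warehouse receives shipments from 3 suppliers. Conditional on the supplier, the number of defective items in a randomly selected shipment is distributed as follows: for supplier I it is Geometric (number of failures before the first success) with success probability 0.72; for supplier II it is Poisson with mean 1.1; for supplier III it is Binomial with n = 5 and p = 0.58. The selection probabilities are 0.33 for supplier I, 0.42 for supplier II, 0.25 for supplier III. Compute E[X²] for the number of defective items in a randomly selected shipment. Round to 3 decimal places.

3.605

For each component E[X²] = Var + (mean)², giving I: 0.691358; II: 2.31; III: 9.628.
Overall E[X²] = 0.33·0.691358 + 0.42·2.31 + 0.25·9.628 = 3.60535.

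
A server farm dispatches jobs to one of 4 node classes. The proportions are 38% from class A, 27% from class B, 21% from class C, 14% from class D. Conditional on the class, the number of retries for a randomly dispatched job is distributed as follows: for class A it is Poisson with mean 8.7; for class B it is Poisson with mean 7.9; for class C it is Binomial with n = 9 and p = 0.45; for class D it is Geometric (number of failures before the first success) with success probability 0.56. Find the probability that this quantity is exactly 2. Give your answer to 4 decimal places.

Conditional on each class, P(X = 2): A: 0.00630444; B: 0.0115691; C: 0.110986; D: 0.108416.
By total probability, P(X = 2) = 0.38·0.00630444 + 0.27·0.0115691 + 0.21·0.110986 + 0.14·0.108416 = 0.0440045.

0.0440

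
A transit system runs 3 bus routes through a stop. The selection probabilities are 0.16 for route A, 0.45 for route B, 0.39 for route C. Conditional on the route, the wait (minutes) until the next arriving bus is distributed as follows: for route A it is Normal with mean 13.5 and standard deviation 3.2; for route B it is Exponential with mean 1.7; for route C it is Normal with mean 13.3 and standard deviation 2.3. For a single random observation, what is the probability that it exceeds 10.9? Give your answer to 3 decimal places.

0.460

Conditional on each route, P(X > 10.9): A: 0.791748; B: 0.00164212; C: 0.851637.
By total probability, P(X > 10.9) = 0.16·0.791748 + 0.45·0.00164212 + 0.39·0.851637 = 0.459557.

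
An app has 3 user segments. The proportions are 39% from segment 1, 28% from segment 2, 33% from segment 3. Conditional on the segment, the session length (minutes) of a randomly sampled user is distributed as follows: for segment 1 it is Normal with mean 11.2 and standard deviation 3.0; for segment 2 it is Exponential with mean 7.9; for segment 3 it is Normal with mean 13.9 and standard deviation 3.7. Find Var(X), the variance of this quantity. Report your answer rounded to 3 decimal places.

Per component, 1: μ=11.2, E[X²]=134.44; 2: μ=7.9, E[X²]=124.82; 3: μ=13.9, E[X²]=206.9.
E[X] = 0.39·11.2 + 0.28·7.9 + 0.33·13.9 = 11.167.
E[X²] = 0.39·134.44 + 0.28·124.82 + 0.33·206.9 = 155.658.
Var(X) = E[X²] − (E[X])² = 155.658 − 124.702 = 30.9563.

30.956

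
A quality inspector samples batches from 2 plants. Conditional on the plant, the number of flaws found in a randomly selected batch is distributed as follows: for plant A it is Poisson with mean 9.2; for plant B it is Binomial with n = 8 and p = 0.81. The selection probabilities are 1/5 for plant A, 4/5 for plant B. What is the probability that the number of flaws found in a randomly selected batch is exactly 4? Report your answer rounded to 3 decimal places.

0.037

Conditional on each plant, P(X = 4): A: 0.03016; B: 0.0392692.
By total probability, P(X = 4) = 0.2·0.03016 + 0.8·0.0392692 = 0.0374474.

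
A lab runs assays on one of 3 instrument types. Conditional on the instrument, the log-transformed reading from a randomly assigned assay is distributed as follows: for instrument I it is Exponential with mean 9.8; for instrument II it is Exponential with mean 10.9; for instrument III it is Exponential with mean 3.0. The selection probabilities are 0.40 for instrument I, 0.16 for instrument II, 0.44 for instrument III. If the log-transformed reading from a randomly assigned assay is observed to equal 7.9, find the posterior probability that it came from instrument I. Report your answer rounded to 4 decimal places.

0.5081

Likelihoods f(7.9 | ·): I: 0.04557; II: 0.0444436; III: 0.0239462.
Posterior ∝ prior × likelihood. Numerator for I: 0.4·0.04557 = 0.018228.
Normalizing constant: 0.4·0.04557 + 0.16·0.0444436 + 0.44·0.0239462 = 0.0358753.
P(I | observation) = 0.018228 / 0.0358753 = 0.508093.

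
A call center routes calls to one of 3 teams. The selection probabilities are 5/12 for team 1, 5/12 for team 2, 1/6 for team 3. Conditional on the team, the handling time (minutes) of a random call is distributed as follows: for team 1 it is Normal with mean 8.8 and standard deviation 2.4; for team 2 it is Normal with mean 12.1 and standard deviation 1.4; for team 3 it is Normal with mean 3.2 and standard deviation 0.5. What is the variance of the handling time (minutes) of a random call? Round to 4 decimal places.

12.8274

Per component, 1: μ=8.8, E[X²]=83.2; 2: μ=12.1, E[X²]=148.37; 3: μ=3.2, E[X²]=10.49.
E[X] = 0.416667·8.8 + 0.416667·12.1 + 0.166667·3.2 = 9.24167.
E[X²] = 0.416667·83.2 + 0.416667·148.37 + 0.166667·10.49 = 98.2358.
Var(X) = E[X²] − (E[X])² = 98.2358 − 85.4084 = 12.8274.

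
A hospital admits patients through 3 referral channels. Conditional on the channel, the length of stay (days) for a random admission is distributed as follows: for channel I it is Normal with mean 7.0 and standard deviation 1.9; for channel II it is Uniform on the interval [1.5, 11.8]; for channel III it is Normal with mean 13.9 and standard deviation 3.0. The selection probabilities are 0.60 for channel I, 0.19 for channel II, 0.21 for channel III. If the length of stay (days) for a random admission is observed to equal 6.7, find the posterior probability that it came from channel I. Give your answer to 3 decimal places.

0.861

Likelihoods f(6.7 | ·): I: 0.207369; II: 0.0970874; III: 0.00746484.
Posterior ∝ prior × likelihood. Numerator for I: 0.6·0.207369 = 0.124421.
Normalizing constant: 0.6·0.207369 + 0.19·0.0970874 + 0.21·0.00746484 = 0.144435.
P(I | observation) = 0.124421 / 0.144435 = 0.861431.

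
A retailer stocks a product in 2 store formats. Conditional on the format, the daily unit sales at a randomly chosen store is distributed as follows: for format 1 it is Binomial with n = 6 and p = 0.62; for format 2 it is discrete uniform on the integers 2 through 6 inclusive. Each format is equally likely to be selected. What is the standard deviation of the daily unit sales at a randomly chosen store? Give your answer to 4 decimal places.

1.3139

Per component, 1: μ=3.72, E[X²]=15.252; 2: μ=4, E[X²]=18.
E[X] = 0.5·3.72 + 0.5·4 = 3.86.
E[X²] = 0.5·15.252 + 0.5·18 = 16.626.
Var(X) = E[X²] − (E[X])² = 16.626 − 14.8996 = 1.7264.
SD(X) = √1.7264 = 1.31393.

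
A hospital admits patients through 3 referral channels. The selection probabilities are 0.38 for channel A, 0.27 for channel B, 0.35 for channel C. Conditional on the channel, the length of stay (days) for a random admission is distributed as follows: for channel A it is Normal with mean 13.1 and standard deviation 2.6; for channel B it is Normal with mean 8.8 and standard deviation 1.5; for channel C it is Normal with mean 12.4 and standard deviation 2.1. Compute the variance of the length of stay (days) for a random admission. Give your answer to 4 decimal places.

Per component, A: μ=13.1, E[X²]=178.37; B: μ=8.8, E[X²]=79.69; C: μ=12.4, E[X²]=158.17.
E[X] = 0.38·13.1 + 0.27·8.8 + 0.35·12.4 = 11.694.
E[X²] = 0.38·178.37 + 0.27·79.69 + 0.35·158.17 = 144.656.
Var(X) = E[X²] − (E[X])² = 144.656 − 136.75 = 7.90676.

7.9068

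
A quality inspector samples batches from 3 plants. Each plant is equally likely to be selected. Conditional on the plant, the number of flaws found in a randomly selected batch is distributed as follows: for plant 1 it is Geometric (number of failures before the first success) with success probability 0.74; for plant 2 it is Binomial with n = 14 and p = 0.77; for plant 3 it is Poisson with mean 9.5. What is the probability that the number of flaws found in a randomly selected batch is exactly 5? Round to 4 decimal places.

0.0167

Conditional on each plant, P(X = 5): 1: 0.000879222; 2: 0.000976041; 3: 0.0482658.
By total probability, P(X = 5) = 0.333333·0.000879222 + 0.333333·0.000976041 + 0.333333·0.0482658 = 0.016707.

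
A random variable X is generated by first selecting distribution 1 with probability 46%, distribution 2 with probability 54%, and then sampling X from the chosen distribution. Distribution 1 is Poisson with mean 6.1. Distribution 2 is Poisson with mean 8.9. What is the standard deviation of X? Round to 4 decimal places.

Per component, 1: μ=6.1, E[X²]=43.31; 2: μ=8.9, E[X²]=88.11.
E[X] = 0.46·6.1 + 0.54·8.9 = 7.612.
E[X²] = 0.46·43.31 + 0.54·88.11 = 67.502.
Var(X) = E[X²] − (E[X])² = 67.502 − 57.9425 = 9.55946.
SD(X) = √9.55946 = 3.09184.

3.0918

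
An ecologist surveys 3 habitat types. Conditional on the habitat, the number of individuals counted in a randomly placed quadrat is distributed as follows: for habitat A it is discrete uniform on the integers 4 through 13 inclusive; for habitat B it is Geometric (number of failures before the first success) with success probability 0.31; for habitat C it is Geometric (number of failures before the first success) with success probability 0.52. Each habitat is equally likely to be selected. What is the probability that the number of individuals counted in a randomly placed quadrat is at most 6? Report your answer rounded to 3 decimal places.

0.740

Conditional on each habitat, P(X ≤ 6): A: 0.3; B: 0.925536; C: 0.994129.
By total probability, P(X ≤ 6) = 0.333333·0.3 + 0.333333·0.925536 + 0.333333·0.994129 = 0.739889.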